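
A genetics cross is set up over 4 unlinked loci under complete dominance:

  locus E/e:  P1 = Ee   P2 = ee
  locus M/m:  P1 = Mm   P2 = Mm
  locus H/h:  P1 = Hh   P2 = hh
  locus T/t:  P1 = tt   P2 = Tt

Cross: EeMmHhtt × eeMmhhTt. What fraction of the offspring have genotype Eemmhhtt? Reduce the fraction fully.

EeMmHhtt gametes: EMHt×2, EMht×2, EmHt×2, Emht×2, eMHt×2, eMht×2, emHt×2, emht×2
eeMmhhTt gametes: eMhT×4, eMht×4, emhT×4, emht×4
EeMmHhtt×eeMmhhTt grid (16·16=256): EeMMHhTt=8 EeMMHhtt=8 EeMMhhTt=8 EeMMhhtt=8 EeMmHhTt=16 EeMmHhtt=16 EeMmhhTt=16 EeMmhhtt=16 EemmHhTt=8 EemmHhtt=8 EemmhhTt=8 Eemmhhtt=8 eeMMHhTt=8 eeMMHhtt=8 eeMMhhTt=8 eeMMhhtt=8 eeMmHhTt=16 eeMmHhtt=16 eeMmhhTt=16 eeMmhhtt=16 eemmHhTt=8 eemmHhtt=8 eemmhhTt=8 eemmhhtt=8
Eemmhhtt hits 8/256; gcd=8; 8÷8/256÷8 = 1/32

P(Eemmhhtt) = 1/32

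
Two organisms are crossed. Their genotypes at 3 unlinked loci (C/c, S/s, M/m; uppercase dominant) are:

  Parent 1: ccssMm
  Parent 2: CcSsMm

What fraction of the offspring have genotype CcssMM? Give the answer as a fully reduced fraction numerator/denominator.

P(CcssMM) = 1/16

ccssMm gametes: csM×4, csm×4
CcSsMm gametes: CSM×1, CSm×1, CsM×1, Csm×1, cSM×1, cSm×1, csM×1, csm×1
ccssMm×CcSsMm grid (8·8=64): CcSsMM=4 CcSsMm=8 CcSsmm=4 CcssMM=4 CcssMm=8 Ccssmm=4 ccSsMM=4 ccSsMm=8 ccSsmm=4 ccssMM=4 ccssMm=8 ccssmm=4
CcssMM hits 4/64; gcd=4; 4÷4/64÷4 = 1/16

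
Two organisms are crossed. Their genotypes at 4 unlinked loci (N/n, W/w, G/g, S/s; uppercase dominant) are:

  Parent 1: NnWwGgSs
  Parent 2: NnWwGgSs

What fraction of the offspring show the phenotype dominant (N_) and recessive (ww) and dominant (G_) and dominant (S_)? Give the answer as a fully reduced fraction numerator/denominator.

P(N_ ww G_ S_) = 27/256

NnWwGgSs gametes: NWGS×1, NWGs×1, NWgS×1, NWgs×1, NwGS×1, NwGs×1, NwgS×1, Nwgs×1, nWGS×1, nWGs×1, nWgS×1, nWgs×1, nwGS×1, nwGs×1, nwgS×1, nwgs×1
NnWwGgSs gametes: NWGS×1, NWGs×1, NWgS×1, NWgs×1, NwGS×1, NwGs×1, NwgS×1, Nwgs×1, nWGS×1, nWGs×1, nWgS×1, nWgs×1, nwGS×1, nwGs×1, nwgS×1, nwgs×1
NnWwGgSs×NnWwGgSs grid (16·16=256): NNWWGGSS=1 NNWWGGSs=2 NNWWGGss=1 NNWWGgSS=2 NNWWGgSs=4 NNWWGgss=2 NNWWggSS=1 NNWWggSs=2 NNWWggss=1 NNWwGGSS=2 NNWwGGSs=4 NNWwGGss=2 NNWwGgSS=4 NNWwGgSs=8 NNWwGgss=4 NNWwggSS=2 NNWwggSs=4 NNWwggss=2 NNwwGGSS=1 NNwwGGSs=2 NNwwGGss=1 NNwwGgSS=2 NNwwGgSs=4 NNwwGgss=2 NNwwggSS=1 NNwwggSs=2 NNwwggss=1 NnWWGGSS=2 NnWWGGSs=4 NnWWGGss=2 NnWWGgSS=4 NnWWGgSs=8 NnWWGgss=4 NnWWggSS=2 NnWWggSs=4 NnWWggss=2 NnWwGGSS=4 NnWwGGSs=8 NnWwGGss=4 NnWwGgSS=8 NnWwGgSs=16 NnWwGgss=8 NnWwggSS=4 NnWwggSs=8 NnWwggss=4 NnwwGGSS=2 NnwwGGSs=4 NnwwGGss=2 NnwwGgSS=4 NnwwGgSs=8 NnwwGgss=4 NnwwggSS=2 NnwwggSs=4 Nnwwggss=2 nnWWGGSS=1 nnWWGGSs=2 nnWWGGss=1 nnWWGgSS=2 nnWWGgSs=4 nnWWGgss=2 nnWWggSS=1 nnWWggSs=2 nnWWggss=1 nnWwGGSS=2 nnWwGGSs=4 nnWwGGss=2 nnWwGgSS=4 nnWwGgSs=8 nnWwGgss=4 nnWwggSS=2 nnWwggSs=4 nnWwggss=2 nnwwGGSS=1 nnwwGGSs=2 nnwwGGss=1 nnwwGgSS=2 nnwwGgSs=4 nnwwGgss=2 nnwwggSS=1 nnwwggSs=2 nnwwggss=1
N_ ww G_ S_ hits 27/256; gcd=1; 27÷1/256÷1 = 27/256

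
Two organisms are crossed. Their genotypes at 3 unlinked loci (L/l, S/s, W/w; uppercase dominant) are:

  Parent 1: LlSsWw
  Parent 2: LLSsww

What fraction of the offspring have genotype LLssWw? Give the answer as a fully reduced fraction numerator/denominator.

P(LLssWw) = 1/16

LlSsWw gametes: LSW×1, LSw×1, LsW×1, Lsw×1, lSW×1, lSw×1, lsW×1, lsw×1
LLSsww gametes: LSw×4, Lsw×4
LlSsWw×LLSsww grid (8·8=64): LLSSWw=4 LLSSww=4 LLSsWw=8 LLSsww=8 LLssWw=4 LLssww=4 LlSSWw=4 LlSSww=4 LlSsWw=8 LlSsww=8 LlssWw=4 Llssww=4
LLssWw hits 4/64; gcd=4; 4÷4/64÷4 = 1/16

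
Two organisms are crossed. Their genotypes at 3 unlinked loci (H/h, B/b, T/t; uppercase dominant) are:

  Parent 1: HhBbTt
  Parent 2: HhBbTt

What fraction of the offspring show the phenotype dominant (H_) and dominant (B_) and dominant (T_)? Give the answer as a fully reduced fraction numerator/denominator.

HhBbTt gametes: HBT×1, HBt×1, HbT×1, Hbt×1, hBT×1, hBt×1, hbT×1, hbt×1
HhBbTt gametes: HBT×1, HBt×1, HbT×1, Hbt×1, hBT×1, hBt×1, hbT×1, hbt×1
HhBbTt×HhBbTt grid (8·8=64): HHBBTT=1 HHBBTt=2 HHBBtt=1 HHBbTT=2 HHBbTt=4 HHBbtt=2 HHbbTT=1 HHbbTt=2 HHbbtt=1 HhBBTT=2 HhBBTt=4 HhBBtt=2 HhBbTT=4 HhBbTt=8 HhBbtt=4 HhbbTT=2 HhbbTt=4 Hhbbtt=2 hhBBTT=1 hhBBTt=2 hhBBtt=1 hhBbTT=2 hhBbTt=4 hhBbtt=2 hhbbTT=1 hhbbTt=2 hhbbtt=1
H_ B_ T_ hits 27/64; gcd=1; 27÷1/64÷1 = 27/64

P(H_ B_ T_) = 27/64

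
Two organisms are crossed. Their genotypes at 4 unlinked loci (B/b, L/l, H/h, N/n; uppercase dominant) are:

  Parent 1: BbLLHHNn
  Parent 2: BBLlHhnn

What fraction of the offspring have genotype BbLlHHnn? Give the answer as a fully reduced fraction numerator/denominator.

BbLLHHNn gametes: BLHN×4, BLHn×4, bLHN×4, bLHn×4
BBLlHhnn gametes: BLHn×4, BLhn×4, BlHn×4, Blhn×4
BbLLHHNn×BBLlHhnn grid (16·16=256): BBLLHHNn=16 BBLLHHnn=16 BBLLHhNn=16 BBLLHhnn=16 BBLlHHNn=16 BBLlHHnn=16 BBLlHhNn=16 BBLlHhnn=16 BbLLHHNn=16 BbLLHHnn=16 BbLLHhNn=16 BbLLHhnn=16 BbLlHHNn=16 BbLlHHnn=16 BbLlHhNn=16 BbLlHhnn=16
BbLlHHnn hits 16/256; gcd=16; 16÷16/256÷16 = 1/16

P(BbLlHHnn) = 1/16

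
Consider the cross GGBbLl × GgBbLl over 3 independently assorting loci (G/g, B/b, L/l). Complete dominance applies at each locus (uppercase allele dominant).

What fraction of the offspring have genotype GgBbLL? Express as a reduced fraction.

P(GgBbLL) = 1/16

GGBbLl gametes: GBL×2, GBl×2, GbL×2, Gbl×2
GgBbLl gametes: GBL×1, GBl×1, GbL×1, Gbl×1, gBL×1, gBl×1, gbL×1, gbl×1
GGBbLl×GgBbLl grid (8·8=64): GGBBLL=2 GGBBLl=4 GGBBll=2 GGBbLL=4 GGBbLl=8 GGBbll=4 GGbbLL=2 GGbbLl=4 GGbbll=2 GgBBLL=2 GgBBLl=4 GgBBll=2 GgBbLL=4 GgBbLl=8 GgBbll=4 GgbbLL=2 GgbbLl=4 Ggbbll=2
GgBbLL hits 4/64; gcd=4; 4÷4/64÷4 = 1/16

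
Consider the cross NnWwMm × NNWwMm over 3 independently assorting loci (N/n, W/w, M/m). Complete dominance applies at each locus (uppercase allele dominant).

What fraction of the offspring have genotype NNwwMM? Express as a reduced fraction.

P(NNwwMM) = 1/32

NnWwMm gametes: NWM×1, NWm×1, NwM×1, Nwm×1, nWM×1, nWm×1, nwM×1, nwm×1
NNWwMm gametes: NWM×2, NWm×2, NwM×2, Nwm×2
NnWwMm×NNWwMm grid (8·8=64): NNWWMM=2 NNWWMm=4 NNWWmm=2 NNWwMM=4 NNWwMm=8 NNWwmm=4 NNwwMM=2 NNwwMm=4 NNwwmm=2 NnWWMM=2 NnWWMm=4 NnWWmm=2 NnWwMM=4 NnWwMm=8 NnWwmm=4 NnwwMM=2 NnwwMm=4 Nnwwmm=2
NNwwMM hits 2/64; gcd=2; 2÷2/64÷2 = 1/32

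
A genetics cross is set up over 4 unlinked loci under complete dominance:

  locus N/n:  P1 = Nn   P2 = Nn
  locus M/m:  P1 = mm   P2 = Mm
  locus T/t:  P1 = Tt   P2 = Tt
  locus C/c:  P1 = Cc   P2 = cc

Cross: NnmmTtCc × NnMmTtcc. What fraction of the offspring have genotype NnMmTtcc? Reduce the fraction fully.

P(NnMmTtcc) = 1/16

NnmmTtCc gametes: NmTC×2, NmTc×2, NmtC×2, Nmtc×2, nmTC×2, nmTc×2, nmtC×2, nmtc×2
NnMmTtcc gametes: NMTc×2, NMtc×2, NmTc×2, Nmtc×2, nMTc×2, nMtc×2, nmTc×2, nmtc×2
NnmmTtCc×NnMmTtcc grid (16·16=256): NNMmTTCc=4 NNMmTTcc=4 NNMmTtCc=8 NNMmTtcc=8 NNMmttCc=4 NNMmttcc=4 NNmmTTCc=4 NNmmTTcc=4 NNmmTtCc=8 NNmmTtcc=8 NNmmttCc=4 NNmmttcc=4 NnMmTTCc=8 NnMmTTcc=8 NnMmTtCc=16 NnMmTtcc=16 NnMmttCc=8 NnMmttcc=8 NnmmTTCc=8 NnmmTTcc=8 NnmmTtCc=16 NnmmTtcc=16 NnmmttCc=8 Nnmmttcc=8 nnMmTTCc=4 nnMmTTcc=4 nnMmTtCc=8 nnMmTtcc=8 nnMmttCc=4 nnMmttcc=4 nnmmTTCc=4 nnmmTTcc=4 nnmmTtCc=8 nnmmTtcc=8 nnmmttCc=4 nnmmttcc=4
NnMmTtcc hits 16/256; gcd=16; 16÷16/256÷16 = 1/16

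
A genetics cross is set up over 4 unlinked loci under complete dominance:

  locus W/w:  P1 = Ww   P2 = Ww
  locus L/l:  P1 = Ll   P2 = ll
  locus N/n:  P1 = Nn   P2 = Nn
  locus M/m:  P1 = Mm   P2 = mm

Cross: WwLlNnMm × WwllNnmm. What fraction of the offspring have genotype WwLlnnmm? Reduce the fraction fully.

WwLlNnMm gametes: WLNM×1, WLNm×1, WLnM×1, WLnm×1, WlNM×1, WlNm×1, WlnM×1, Wlnm×1, wLNM×1, wLNm×1, wLnM×1, wLnm×1, wlNM×1, wlNm×1, wlnM×1, wlnm×1
WwllNnmm gametes: WlNm×4, Wlnm×4, wlNm×4, wlnm×4
WwLlNnMm×WwllNnmm grid (16·16=256): WWLlNNMm=4 WWLlNNmm=4 WWLlNnMm=8 WWLlNnmm=8 WWLlnnMm=4 WWLlnnmm=4 WWllNNMm=4 WWllNNmm=4 WWllNnMm=8 WWllNnmm=8 WWllnnMm=4 WWllnnmm=4 WwLlNNMm=8 WwLlNNmm=8 WwLlNnMm=16 WwLlNnmm=16 WwLlnnMm=8 WwLlnnmm=8 WwllNNMm=8 WwllNNmm=8 WwllNnMm=16 WwllNnmm=16 WwllnnMm=8 Wwllnnmm=8 wwLlNNMm=4 wwLlNNmm=4 wwLlNnMm=8 wwLlNnmm=8 wwLlnnMm=4 wwLlnnmm=4 wwllNNMm=4 wwllNNmm=4 wwllNnMm=8 wwllNnmm=8 wwllnnMm=4 wwllnnmm=4
WwLlnnmm hits 8/256; gcd=8; 8÷8/256÷8 = 1/32

P(WwLlnnmm) = 1/32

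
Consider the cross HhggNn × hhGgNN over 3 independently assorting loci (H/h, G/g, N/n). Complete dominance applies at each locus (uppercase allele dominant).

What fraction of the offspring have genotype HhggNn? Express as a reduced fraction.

HhggNn gametes: HgN×2, Hgn×2, hgN×2, hgn×2
hhGgNN gametes: hGN×4, hgN×4
HhggNn×hhGgNN grid (8·8=64): HhGgNN=8 HhGgNn=8 HhggNN=8 HhggNn=8 hhGgNN=8 hhGgNn=8 hhggNN=8 hhggNn=8
HhggNn hits 8/64; gcd=8; 8÷8/64÷8 = 1/8

P(HhggNn) = 1/8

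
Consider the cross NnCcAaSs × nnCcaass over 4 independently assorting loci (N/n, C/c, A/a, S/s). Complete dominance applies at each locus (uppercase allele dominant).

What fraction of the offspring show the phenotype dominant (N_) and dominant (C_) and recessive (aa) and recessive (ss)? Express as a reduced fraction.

NnCcAaSs gametes: NCAS×1, NCAs×1, NCaS×1, NCas×1, NcAS×1, NcAs×1, NcaS×1, Ncas×1, nCAS×1, nCAs×1, nCaS×1, nCas×1, ncAS×1, ncAs×1, ncaS×1, ncas×1
nnCcaass gametes: nCas×8, ncas×8
NnCcAaSs×nnCcaass grid (16·16=256): NnCCAaSs=8 NnCCAass=8 NnCCaaSs=8 NnCCaass=8 NnCcAaSs=16 NnCcAass=16 NnCcaaSs=16 NnCcaass=16 NnccAaSs=8 NnccAass=8 NnccaaSs=8 Nnccaass=8 nnCCAaSs=8 nnCCAass=8 nnCCaaSs=8 nnCCaass=8 nnCcAaSs=16 nnCcAass=16 nnCcaaSs=16 nnCcaass=16 nnccAaSs=8 nnccAass=8 nnccaaSs=8 nnccaass=8
N_ C_ aa ss hits 24/256; gcd=8; 24÷8/256÷8 = 3/32

P(N_ C_ aa ss) = 3/32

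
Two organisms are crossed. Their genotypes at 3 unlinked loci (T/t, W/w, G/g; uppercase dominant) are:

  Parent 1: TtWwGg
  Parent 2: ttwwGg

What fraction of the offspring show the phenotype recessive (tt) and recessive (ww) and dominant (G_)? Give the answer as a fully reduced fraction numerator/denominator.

TtWwGg gametes: TWG×1, TWg×1, TwG×1, Twg×1, tWG×1, tWg×1, twG×1, twg×1
ttwwGg gametes: twG×4, twg×4
TtWwGg×ttwwGg grid (8·8=64): TtWwGG=4 TtWwGg=8 TtWwgg=4 TtwwGG=4 TtwwGg=8 Ttwwgg=4 ttWwGG=4 ttWwGg=8 ttWwgg=4 ttwwGG=4 ttwwGg=8 ttwwgg=4
tt ww G_ hits 12/64; gcd=4; 12÷4/64÷4 = 3/16

P(tt ww G_) = 3/16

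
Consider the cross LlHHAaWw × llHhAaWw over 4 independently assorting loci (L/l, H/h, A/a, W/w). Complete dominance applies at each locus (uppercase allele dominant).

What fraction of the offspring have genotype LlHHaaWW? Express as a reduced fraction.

P(LlHHaaWW) = 1/64

LlHHAaWw gametes: LHAW×2, LHAw×2, LHaW×2, LHaw×2, lHAW×2, lHAw×2, lHaW×2, lHaw×2
llHhAaWw gametes: lHAW×2, lHAw×2, lHaW×2, lHaw×2, lhAW×2, lhAw×2, lhaW×2, lhaw×2
LlHHAaWw×llHhAaWw grid (16·16=256): LlHHAAWW=4 LlHHAAWw=8 LlHHAAww=4 LlHHAaWW=8 LlHHAaWw=16 LlHHAaww=8 LlHHaaWW=4 LlHHaaWw=8 LlHHaaww=4 LlHhAAWW=4 LlHhAAWw=8 LlHhAAww=4 LlHhAaWW=8 LlHhAaWw=16 LlHhAaww=8 LlHhaaWW=4 LlHhaaWw=8 LlHhaaww=4 llHHAAWW=4 llHHAAWw=8 llHHAAww=4 llHHAaWW=8 llHHAaWw=16 llHHAaww=8 llHHaaWW=4 llHHaaWw=8 llHHaaww=4 llHhAAWW=4 llHhAAWw=8 llHhAAww=4 llHhAaWW=8 llHhAaWw=16 llHhAaww=8 llHhaaWW=4 llHhaaWw=8 llHhaaww=4
LlHHaaWW hits 4/256; gcd=4; 4÷4/256÷4 = 1/64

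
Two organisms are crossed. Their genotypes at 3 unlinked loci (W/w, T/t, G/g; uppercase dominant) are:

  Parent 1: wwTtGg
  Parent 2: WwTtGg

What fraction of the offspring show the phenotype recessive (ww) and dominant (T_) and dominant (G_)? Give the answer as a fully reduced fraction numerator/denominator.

P(ww T_ G_) = 9/32

wwTtGg gametes: wTG×2, wTg×2, wtG×2, wtg×2
WwTtGg gametes: WTG×1, WTg×1, WtG×1, Wtg×1, wTG×1, wTg×1, wtG×1, wtg×1
wwTtGg×WwTtGg grid (8·8=64): WwTTGG=2 WwTTGg=4 WwTTgg=2 WwTtGG=4 WwTtGg=8 WwTtgg=4 WwttGG=2 WwttGg=4 Wwttgg=2 wwTTGG=2 wwTTGg=4 wwTTgg=2 wwTtGG=4 wwTtGg=8 wwTtgg=4 wwttGG=2 wwttGg=4 wwttgg=2
ww T_ G_ hits 18/64; gcd=2; 18÷2/64÷2 = 9/32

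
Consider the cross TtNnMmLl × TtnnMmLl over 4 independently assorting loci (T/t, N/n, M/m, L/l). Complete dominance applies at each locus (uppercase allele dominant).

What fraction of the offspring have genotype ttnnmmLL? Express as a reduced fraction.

TtNnMmLl gametes: TNML×1, TNMl×1, TNmL×1, TNml×1, TnML×1, TnMl×1, TnmL×1, Tnml×1, tNML×1, tNMl×1, tNmL×1, tNml×1, tnML×1, tnMl×1, tnmL×1, tnml×1
TtnnMmLl gametes: TnML×2, TnMl×2, TnmL×2, Tnml×2, tnML×2, tnMl×2, tnmL×2, tnml×2
TtNnMmLl×TtnnMmLl grid (16·16=256): TTNnMMLL=2 TTNnMMLl=4 TTNnMMll=2 TTNnMmLL=4 TTNnMmLl=8 TTNnMmll=4 TTNnmmLL=2 TTNnmmLl=4 TTNnmmll=2 TTnnMMLL=2 TTnnMMLl=4 TTnnMMll=2 TTnnMmLL=4 TTnnMmLl=8 TTnnMmll=4 TTnnmmLL=2 TTnnmmLl=4 TTnnmmll=2 TtNnMMLL=4 TtNnMMLl=8 TtNnMMll=4 TtNnMmLL=8 TtNnMmLl=16 TtNnMmll=8 TtNnmmLL=4 TtNnmmLl=8 TtNnmmll=4 TtnnMMLL=4 TtnnMMLl=8 TtnnMMll=4 TtnnMmLL=8 TtnnMmLl=16 TtnnMmll=8 TtnnmmLL=4 TtnnmmLl=8 Ttnnmmll=4 ttNnMMLL=2 ttNnMMLl=4 ttNnMMll=2 ttNnMmLL=4 ttNnMmLl=8 ttNnMmll=4 ttNnmmLL=2 ttNnmmLl=4 ttNnmmll=2 ttnnMMLL=2 ttnnMMLl=4 ttnnMMll=2 ttnnMmLL=4 ttnnMmLl=8 ttnnMmll=4 ttnnmmLL=2 ttnnmmLl=4 ttnnmmll=2
ttnnmmLL hits 2/256; gcd=2; 2÷2/256÷2 = 1/128

P(ttnnmmLL) = 1/128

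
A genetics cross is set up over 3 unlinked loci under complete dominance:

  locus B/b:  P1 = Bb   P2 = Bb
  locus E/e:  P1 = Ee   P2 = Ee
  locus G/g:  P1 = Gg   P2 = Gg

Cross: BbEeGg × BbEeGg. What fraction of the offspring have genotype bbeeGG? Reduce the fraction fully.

P(bbeeGG) = 1/64

BbEeGg gametes: BEG×1, BEg×1, BeG×1, Beg×1, bEG×1, bEg×1, beG×1, beg×1
BbEeGg gametes: BEG×1, BEg×1, BeG×1, Beg×1, bEG×1, bEg×1, beG×1, beg×1
BbEeGg×BbEeGg grid (8·8=64): BBEEGG=1 BBEEGg=2 BBEEgg=1 BBEeGG=2 BBEeGg=4 BBEegg=2 BBeeGG=1 BBeeGg=2 BBeegg=1 BbEEGG=2 BbEEGg=4 BbEEgg=2 BbEeGG=4 BbEeGg=8 BbEegg=4 BbeeGG=2 BbeeGg=4 Bbeegg=2 bbEEGG=1 bbEEGg=2 bbEEgg=1 bbEeGG=2 bbEeGg=4 bbEegg=2 bbeeGG=1 bbeeGg=2 bbeegg=1
bbeeGG hits 1/64; gcd=1; 1÷1/64÷1 = 1/64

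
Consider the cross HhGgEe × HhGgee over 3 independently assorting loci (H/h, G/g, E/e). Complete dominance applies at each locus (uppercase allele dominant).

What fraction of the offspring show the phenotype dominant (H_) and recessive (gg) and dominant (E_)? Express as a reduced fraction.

P(H_ gg E_) = 3/32

HhGgEe gametes: HGE×1, HGe×1, HgE×1, Hge×1, hGE×1, hGe×1, hgE×1, hge×1
HhGgee gametes: HGe×2, Hge×2, hGe×2, hge×2
HhGgEe×HhGgee grid (8·8=64): HHGGEe=2 HHGGee=2 HHGgEe=4 HHGgee=4 HHggEe=2 HHggee=2 HhGGEe=4 HhGGee=4 HhGgEe=8 HhGgee=8 HhggEe=4 Hhggee=4 hhGGEe=2 hhGGee=2 hhGgEe=4 hhGgee=4 hhggEe=2 hhggee=2
H_ gg E_ hits 6/64; gcd=2; 6÷2/64÷2 = 3/32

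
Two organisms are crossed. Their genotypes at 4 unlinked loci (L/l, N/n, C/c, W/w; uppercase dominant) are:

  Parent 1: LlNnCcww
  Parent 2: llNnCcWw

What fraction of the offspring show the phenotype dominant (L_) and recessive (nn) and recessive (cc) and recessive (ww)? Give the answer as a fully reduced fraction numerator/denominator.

LlNnCcww gametes: LNCw×2, LNcw×2, LnCw×2, Lncw×2, lNCw×2, lNcw×2, lnCw×2, lncw×2
llNnCcWw gametes: lNCW×2, lNCw×2, lNcW×2, lNcw×2, lnCW×2, lnCw×2, lncW×2, lncw×2
LlNnCcww×llNnCcWw grid (16·16=256): LlNNCCWw=4 LlNNCCww=4 LlNNCcWw=8 LlNNCcww=8 LlNNccWw=4 LlNNccww=4 LlNnCCWw=8 LlNnCCww=8 LlNnCcWw=16 LlNnCcww=16 LlNnccWw=8 LlNnccww=8 LlnnCCWw=4 LlnnCCww=4 LlnnCcWw=8 LlnnCcww=8 LlnnccWw=4 Llnnccww=4 llNNCCWw=4 llNNCCww=4 llNNCcWw=8 llNNCcww=8 llNNccWw=4 llNNccww=4 llNnCCWw=8 llNnCCww=8 llNnCcWw=16 llNnCcww=16 llNnccWw=8 llNnccww=8 llnnCCWw=4 llnnCCww=4 llnnCcWw=8 llnnCcww=8 llnnccWw=4 llnnccww=4
L_ nn cc ww hits 4/256; gcd=4; 4÷4/256÷4 = 1/64

P(L_ nn cc ww) = 1/64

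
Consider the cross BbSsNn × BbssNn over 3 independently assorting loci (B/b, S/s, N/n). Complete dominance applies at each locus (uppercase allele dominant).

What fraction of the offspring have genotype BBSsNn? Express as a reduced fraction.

P(BBSsNn) = 1/16

BbSsNn gametes: BSN×1, BSn×1, BsN×1, Bsn×1, bSN×1, bSn×1, bsN×1, bsn×1
BbssNn gametes: BsN×2, Bsn×2, bsN×2, bsn×2
BbSsNn×BbssNn grid (8·8=64): BBSsNN=2 BBSsNn=4 BBSsnn=2 BBssNN=2 BBssNn=4 BBssnn=2 BbSsNN=4 BbSsNn=8 BbSsnn=4 BbssNN=4 BbssNn=8 Bbssnn=4 bbSsNN=2 bbSsNn=4 bbSsnn=2 bbssNN=2 bbssNn=4 bbssnn=2
BBSsNn hits 4/64; gcd=4; 4÷4/64÷4 = 1/16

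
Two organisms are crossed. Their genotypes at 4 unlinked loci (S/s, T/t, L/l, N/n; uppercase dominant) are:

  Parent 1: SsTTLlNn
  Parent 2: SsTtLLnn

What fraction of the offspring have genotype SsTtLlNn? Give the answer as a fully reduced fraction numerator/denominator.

P(SsTtLlNn) = 1/16

SsTTLlNn gametes: STLN×2, STLn×2, STlN×2, STln×2, sTLN×2, sTLn×2, sTlN×2, sTln×2
SsTtLLnn gametes: STLn×4, StLn×4, sTLn×4, stLn×4
SsTTLlNn×SsTtLLnn grid (16·16=256): SSTTLLNn=8 SSTTLLnn=8 SSTTLlNn=8 SSTTLlnn=8 SSTtLLNn=8 SSTtLLnn=8 SSTtLlNn=8 SSTtLlnn=8 SsTTLLNn=16 SsTTLLnn=16 SsTTLlNn=16 SsTTLlnn=16 SsTtLLNn=16 SsTtLLnn=16 SsTtLlNn=16 SsTtLlnn=16 ssTTLLNn=8 ssTTLLnn=8 ssTTLlNn=8 ssTTLlnn=8 ssTtLLNn=8 ssTtLLnn=8 ssTtLlNn=8 ssTtLlnn=8
SsTtLlNn hits 16/256; gcd=16; 16÷16/256÷16 = 1/16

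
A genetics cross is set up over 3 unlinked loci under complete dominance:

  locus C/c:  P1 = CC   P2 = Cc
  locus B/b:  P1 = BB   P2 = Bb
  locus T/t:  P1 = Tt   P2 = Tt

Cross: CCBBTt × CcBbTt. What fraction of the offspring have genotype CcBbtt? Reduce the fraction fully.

P(CcBbtt) = 1/16

CCBBTt gametes: CBT×4, CBt×4
CcBbTt gametes: CBT×1, CBt×1, CbT×1, Cbt×1, cBT×1, cBt×1, cbT×1, cbt×1
CCBBTt×CcBbTt grid (8·8=64): CCBBTT=4 CCBBTt=8 CCBBtt=4 CCBbTT=4 CCBbTt=8 CCBbtt=4 CcBBTT=4 CcBBTt=8 CcBBtt=4 CcBbTT=4 CcBbTt=8 CcBbtt=4
CcBbtt hits 4/64; gcd=4; 4÷4/64÷4 = 1/16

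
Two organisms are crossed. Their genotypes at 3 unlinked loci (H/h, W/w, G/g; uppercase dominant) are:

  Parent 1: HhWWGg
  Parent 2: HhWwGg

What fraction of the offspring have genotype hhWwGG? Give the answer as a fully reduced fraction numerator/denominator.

HhWWGg gametes: HWG×2, HWg×2, hWG×2, hWg×2
HhWwGg gametes: HWG×1, HWg×1, HwG×1, Hwg×1, hWG×1, hWg×1, hwG×1, hwg×1
HhWWGg×HhWwGg grid (8·8=64): HHWWGG=2 HHWWGg=4 HHWWgg=2 HHWwGG=2 HHWwGg=4 HHWwgg=2 HhWWGG=4 HhWWGg=8 HhWWgg=4 HhWwGG=4 HhWwGg=8 HhWwgg=4 hhWWGG=2 hhWWGg=4 hhWWgg=2 hhWwGG=2 hhWwGg=4 hhWwgg=2
hhWwGG hits 2/64; gcd=2; 2÷2/64÷2 = 1/32

P(hhWwGG) = 1/32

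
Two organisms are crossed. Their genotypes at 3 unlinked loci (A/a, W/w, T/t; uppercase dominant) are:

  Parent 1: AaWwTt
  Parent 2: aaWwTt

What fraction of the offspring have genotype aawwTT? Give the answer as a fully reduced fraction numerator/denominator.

AaWwTt gametes: AWT×1, AWt×1, AwT×1, Awt×1, aWT×1, aWt×1, awT×1, awt×1
aaWwTt gametes: aWT×2, aWt×2, awT×2, awt×2
AaWwTt×aaWwTt grid (8·8=64): AaWWTT=2 AaWWTt=4 AaWWtt=2 AaWwTT=4 AaWwTt=8 AaWwtt=4 AawwTT=2 AawwTt=4 Aawwtt=2 aaWWTT=2 aaWWTt=4 aaWWtt=2 aaWwTT=4 aaWwTt=8 aaWwtt=4 aawwTT=2 aawwTt=4 aawwtt=2
aawwTT hits 2/64; gcd=2; 2÷2/64÷2 = 1/32

P(aawwTT) = 1/32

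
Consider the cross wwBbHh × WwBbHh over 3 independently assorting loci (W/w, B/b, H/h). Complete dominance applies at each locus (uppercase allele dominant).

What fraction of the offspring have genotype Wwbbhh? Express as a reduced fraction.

wwBbHh gametes: wBH×2, wBh×2, wbH×2, wbh×2
WwBbHh gametes: WBH×1, WBh×1, WbH×1, Wbh×1, wBH×1, wBh×1, wbH×1, wbh×1
wwBbHh×WwBbHh grid (8·8=64): WwBBHH=2 WwBBHh=4 WwBBhh=2 WwBbHH=4 WwBbHh=8 WwBbhh=4 WwbbHH=2 WwbbHh=4 Wwbbhh=2 wwBBHH=2 wwBBHh=4 wwBBhh=2 wwBbHH=4 wwBbHh=8 wwBbhh=4 wwbbHH=2 wwbbHh=4 wwbbhh=2
Wwbbhh hits 2/64; gcd=2; 2÷2/64÷2 = 1/32

P(Wwbbhh) = 1/32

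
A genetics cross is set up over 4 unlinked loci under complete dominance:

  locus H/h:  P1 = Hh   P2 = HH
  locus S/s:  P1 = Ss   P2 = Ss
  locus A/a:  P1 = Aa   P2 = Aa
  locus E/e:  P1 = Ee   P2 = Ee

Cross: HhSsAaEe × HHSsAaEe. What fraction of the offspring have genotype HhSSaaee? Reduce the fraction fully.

HhSsAaEe gametes: HSAE×1, HSAe×1, HSaE×1, HSae×1, HsAE×1, HsAe×1, HsaE×1, Hsae×1, hSAE×1, hSAe×1, hSaE×1, hSae×1, hsAE×1, hsAe×1, hsaE×1, hsae×1
HHSsAaEe gametes: HSAE×2, HSAe×2, HSaE×2, HSae×2, HsAE×2, HsAe×2, HsaE×2, Hsae×2
HhSsAaEe×HHSsAaEe grid (16·16=256): HHSSAAEE=2 HHSSAAEe=4 HHSSAAee=2 HHSSAaEE=4 HHSSAaEe=8 HHSSAaee=4 HHSSaaEE=2 HHSSaaEe=4 HHSSaaee=2 HHSsAAEE=4 HHSsAAEe=8 HHSsAAee=4 HHSsAaEE=8 HHSsAaEe=16 HHSsAaee=8 HHSsaaEE=4 HHSsaaEe=8 HHSsaaee=4 HHssAAEE=2 HHssAAEe=4 HHssAAee=2 HHssAaEE=4 HHssAaEe=8 HHssAaee=4 HHssaaEE=2 HHssaaEe=4 HHssaaee=2 HhSSAAEE=2 HhSSAAEe=4 HhSSAAee=2 HhSSAaEE=4 HhSSAaEe=8 HhSSAaee=4 HhSSaaEE=2 HhSSaaEe=4 HhSSaaee=2 HhSsAAEE=4 HhSsAAEe=8 HhSsAAee=4 HhSsAaEE=8 HhSsAaEe=16 HhSsAaee=8 HhSsaaEE=4 HhSsaaEe=8 HhSsaaee=4 HhssAAEE=2 HhssAAEe=4 HhssAAee=2 HhssAaEE=4 HhssAaEe=8 HhssAaee=4 HhssaaEE=2 HhssaaEe=4 Hhssaaee=2
HhSSaaee hits 2/256; gcd=2; 2÷2/256÷2 = 1/128

P(HhSSaaee) = 1/128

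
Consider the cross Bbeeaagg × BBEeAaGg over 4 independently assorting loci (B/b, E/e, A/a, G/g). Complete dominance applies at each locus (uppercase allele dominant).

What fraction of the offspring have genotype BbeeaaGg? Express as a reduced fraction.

P(BbeeaaGg) = 1/16

Bbeeaagg gametes: Beag×8, beag×8
BBEeAaGg gametes: BEAG×2, BEAg×2, BEaG×2, BEag×2, BeAG×2, BeAg×2, BeaG×2, Beag×2
Bbeeaagg×BBEeAaGg grid (16·16=256): BBEeAaGg=16 BBEeAagg=16 BBEeaaGg=16 BBEeaagg=16 BBeeAaGg=16 BBeeAagg=16 BBeeaaGg=16 BBeeaagg=16 BbEeAaGg=16 BbEeAagg=16 BbEeaaGg=16 BbEeaagg=16 BbeeAaGg=16 BbeeAagg=16 BbeeaaGg=16 Bbeeaagg=16
BbeeaaGg hits 16/256; gcd=16; 16÷16/256÷16 = 1/16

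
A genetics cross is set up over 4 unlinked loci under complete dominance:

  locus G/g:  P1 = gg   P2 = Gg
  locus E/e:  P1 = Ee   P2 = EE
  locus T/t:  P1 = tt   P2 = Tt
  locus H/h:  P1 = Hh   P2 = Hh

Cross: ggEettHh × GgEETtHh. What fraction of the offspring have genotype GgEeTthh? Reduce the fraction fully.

P(GgEeTthh) = 1/32

ggEettHh gametes: gEtH×4, gEth×4, getH×4, geth×4
GgEETtHh gametes: GETH×2, GETh×2, GEtH×2, GEth×2, gETH×2, gETh×2, gEtH×2, gEth×2
ggEettHh×GgEETtHh grid (16·16=256): GgEETtHH=8 GgEETtHh=16 GgEETthh=8 GgEEttHH=8 GgEEttHh=16 GgEEtthh=8 GgEeTtHH=8 GgEeTtHh=16 GgEeTthh=8 GgEettHH=8 GgEettHh=16 GgEetthh=8 ggEETtHH=8 ggEETtHh=16 ggEETthh=8 ggEEttHH=8 ggEEttHh=16 ggEEtthh=8 ggEeTtHH=8 ggEeTtHh=16 ggEeTthh=8 ggEettHH=8 ggEettHh=16 ggEetthh=8
GgEeTthh hits 8/256; gcd=8; 8÷8/256÷8 = 1/32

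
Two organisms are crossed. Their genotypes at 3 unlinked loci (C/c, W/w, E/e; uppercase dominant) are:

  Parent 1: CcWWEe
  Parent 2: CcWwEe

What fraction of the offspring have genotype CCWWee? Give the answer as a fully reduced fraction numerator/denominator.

CcWWEe gametes: CWE×2, CWe×2, cWE×2, cWe×2
CcWwEe gametes: CWE×1, CWe×1, CwE×1, Cwe×1, cWE×1, cWe×1, cwE×1, cwe×1
CcWWEe×CcWwEe grid (8·8=64): CCWWEE=2 CCWWEe=4 CCWWee=2 CCWwEE=2 CCWwEe=4 CCWwee=2 CcWWEE=4 CcWWEe=8 CcWWee=4 CcWwEE=4 CcWwEe=8 CcWwee=4 ccWWEE=2 ccWWEe=4 ccWWee=2 ccWwEE=2 ccWwEe=4 ccWwee=2
CCWWee hits 2/64; gcd=2; 2÷2/64÷2 = 1/32

P(CCWWee) = 1/32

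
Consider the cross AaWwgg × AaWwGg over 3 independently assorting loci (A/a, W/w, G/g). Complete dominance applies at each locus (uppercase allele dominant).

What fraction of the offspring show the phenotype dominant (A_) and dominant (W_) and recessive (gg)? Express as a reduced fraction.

P(A_ W_ gg) = 9/32

AaWwgg gametes: AWg×2, Awg×2, aWg×2, awg×2
AaWwGg gametes: AWG×1, AWg×1, AwG×1, Awg×1, aWG×1, aWg×1, awG×1, awg×1
AaWwgg×AaWwGg grid (8·8=64): AAWWGg=2 AAWWgg=2 AAWwGg=4 AAWwgg=4 AAwwGg=2 AAwwgg=2 AaWWGg=4 AaWWgg=4 AaWwGg=8 AaWwgg=8 AawwGg=4 Aawwgg=4 aaWWGg=2 aaWWgg=2 aaWwGg=4 aaWwgg=4 aawwGg=2 aawwgg=2
A_ W_ gg hits 18/64; gcd=2; 18÷2/64÷2 = 9/32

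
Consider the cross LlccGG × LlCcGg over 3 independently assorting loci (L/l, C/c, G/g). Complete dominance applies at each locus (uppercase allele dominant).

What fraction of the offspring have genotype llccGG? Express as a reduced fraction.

P(llccGG) = 1/16

LlccGG gametes: LcG×4, lcG×4
LlCcGg gametes: LCG×1, LCg×1, LcG×1, Lcg×1, lCG×1, lCg×1, lcG×1, lcg×1
LlccGG×LlCcGg grid (8·8=64): LLCcGG=4 LLCcGg=4 LLccGG=4 LLccGg=4 LlCcGG=8 LlCcGg=8 LlccGG=8 LlccGg=8 llCcGG=4 llCcGg=4 llccGG=4 llccGg=4
llccGG hits 4/64; gcd=4; 4÷4/64÷4 = 1/16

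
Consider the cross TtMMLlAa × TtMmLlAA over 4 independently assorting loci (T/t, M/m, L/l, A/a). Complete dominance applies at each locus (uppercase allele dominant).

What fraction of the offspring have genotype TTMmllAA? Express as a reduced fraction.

P(TTMmllAA) = 1/64

TtMMLlAa gametes: TMLA×2, TMLa×2, TMlA×2, TMla×2, tMLA×2, tMLa×2, tMlA×2, tMla×2
TtMmLlAA gametes: TMLA×2, TMlA×2, TmLA×2, TmlA×2, tMLA×2, tMlA×2, tmLA×2, tmlA×2
TtMMLlAa×TtMmLlAA grid (16·16=256): TTMMLLAA=4 TTMMLLAa=4 TTMMLlAA=8 TTMMLlAa=8 TTMMllAA=4 TTMMllAa=4 TTMmLLAA=4 TTMmLLAa=4 TTMmLlAA=8 TTMmLlAa=8 TTMmllAA=4 TTMmllAa=4 TtMMLLAA=8 TtMMLLAa=8 TtMMLlAA=16 TtMMLlAa=16 TtMMllAA=8 TtMMllAa=8 TtMmLLAA=8 TtMmLLAa=8 TtMmLlAA=16 TtMmLlAa=16 TtMmllAA=8 TtMmllAa=8 ttMMLLAA=4 ttMMLLAa=4 ttMMLlAA=8 ttMMLlAa=8 ttMMllAA=4 ttMMllAa=4 ttMmLLAA=4 ttMmLLAa=4 ttMmLlAA=8 ttMmLlAa=8 ttMmllAA=4 ttMmllAa=4
TTMmllAA hits 4/256; gcd=4; 4÷4/256÷4 = 1/64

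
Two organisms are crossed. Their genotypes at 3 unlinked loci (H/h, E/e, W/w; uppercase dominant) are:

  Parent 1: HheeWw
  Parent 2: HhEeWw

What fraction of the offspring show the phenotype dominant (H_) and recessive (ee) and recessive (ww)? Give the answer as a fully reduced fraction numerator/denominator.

HheeWw gametes: HeW×2, Hew×2, heW×2, hew×2
HhEeWw gametes: HEW×1, HEw×1, HeW×1, Hew×1, hEW×1, hEw×1, heW×1, hew×1
HheeWw×HhEeWw grid (8·8=64): HHEeWW=2 HHEeWw=4 HHEeww=2 HHeeWW=2 HHeeWw=4 HHeeww=2 HhEeWW=4 HhEeWw=8 HhEeww=4 HheeWW=4 HheeWw=8 Hheeww=4 hhEeWW=2 hhEeWw=4 hhEeww=2 hheeWW=2 hheeWw=4 hheeww=2
H_ ee ww hits 6/64; gcd=2; 6÷2/64÷2 = 3/32

P(H_ ee ww) = 3/32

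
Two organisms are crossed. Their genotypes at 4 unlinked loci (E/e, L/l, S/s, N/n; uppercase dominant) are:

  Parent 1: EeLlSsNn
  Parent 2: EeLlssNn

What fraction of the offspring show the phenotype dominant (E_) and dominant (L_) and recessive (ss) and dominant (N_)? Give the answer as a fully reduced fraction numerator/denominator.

P(E_ L_ ss N_) = 27/128

EeLlSsNn gametes: ELSN×1, ELSn×1, ELsN×1, ELsn×1, ElSN×1, ElSn×1, ElsN×1, Elsn×1, eLSN×1, eLSn×1, eLsN×1, eLsn×1, elSN×1, elSn×1, elsN×1, elsn×1
EeLlssNn gametes: ELsN×2, ELsn×2, ElsN×2, Elsn×2, eLsN×2, eLsn×2, elsN×2, elsn×2
EeLlSsNn×EeLlssNn grid (16·16=256): EELLSsNN=2 EELLSsNn=4 EELLSsnn=2 EELLssNN=2 EELLssNn=4 EELLssnn=2 EELlSsNN=4 EELlSsNn=8 EELlSsnn=4 EELlssNN=4 EELlssNn=8 EELlssnn=4 EEllSsNN=2 EEllSsNn=4 EEllSsnn=2 EEllssNN=2 EEllssNn=4 EEllssnn=2 EeLLSsNN=4 EeLLSsNn=8 EeLLSsnn=4 EeLLssNN=4 EeLLssNn=8 EeLLssnn=4 EeLlSsNN=8 EeLlSsNn=16 EeLlSsnn=8 EeLlssNN=8 EeLlssNn=16 EeLlssnn=8 EellSsNN=4 EellSsNn=8 EellSsnn=4 EellssNN=4 EellssNn=8 Eellssnn=4 eeLLSsNN=2 eeLLSsNn=4 eeLLSsnn=2 eeLLssNN=2 eeLLssNn=4 eeLLssnn=2 eeLlSsNN=4 eeLlSsNn=8 eeLlSsnn=4 eeLlssNN=4 eeLlssNn=8 eeLlssnn=4 eellSsNN=2 eellSsNn=4 eellSsnn=2 eellssNN=2 eellssNn=4 eellssnn=2
E_ L_ ss N_ hits 54/256; gcd=2; 54÷2/256÷2 = 27/128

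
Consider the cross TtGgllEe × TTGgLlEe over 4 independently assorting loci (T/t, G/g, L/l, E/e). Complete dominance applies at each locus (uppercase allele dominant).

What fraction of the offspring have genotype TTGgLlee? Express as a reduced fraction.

P(TTGgLlee) = 1/32

TtGgllEe gametes: TGlE×2, TGle×2, TglE×2, Tgle×2, tGlE×2, tGle×2, tglE×2, tgle×2
TTGgLlEe gametes: TGLE×2, TGLe×2, TGlE×2, TGle×2, TgLE×2, TgLe×2, TglE×2, Tgle×2
TtGgllEe×TTGgLlEe grid (16·16=256): TTGGLlEE=4 TTGGLlEe=8 TTGGLlee=4 TTGGllEE=4 TTGGllEe=8 TTGGllee=4 TTGgLlEE=8 TTGgLlEe=16 TTGgLlee=8 TTGgllEE=8 TTGgllEe=16 TTGgllee=8 TTggLlEE=4 TTggLlEe=8 TTggLlee=4 TTggllEE=4 TTggllEe=8 TTggllee=4 TtGGLlEE=4 TtGGLlEe=8 TtGGLlee=4 TtGGllEE=4 TtGGllEe=8 TtGGllee=4 TtGgLlEE=8 TtGgLlEe=16 TtGgLlee=8 TtGgllEE=8 TtGgllEe=16 TtGgllee=8 TtggLlEE=4 TtggLlEe=8 TtggLlee=4 TtggllEE=4 TtggllEe=8 Ttggllee=4
TTGgLlee hits 8/256; gcd=8; 8÷8/256÷8 = 1/32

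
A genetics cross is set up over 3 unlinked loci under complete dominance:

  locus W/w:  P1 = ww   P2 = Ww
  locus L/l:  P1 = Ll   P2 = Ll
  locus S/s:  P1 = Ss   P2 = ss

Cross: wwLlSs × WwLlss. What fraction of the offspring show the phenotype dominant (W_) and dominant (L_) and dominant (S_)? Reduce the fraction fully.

P(W_ L_ S_) = 3/16

wwLlSs gametes: wLS×2, wLs×2, wlS×2, wls×2
WwLlss gametes: WLs×2, Wls×2, wLs×2, wls×2
wwLlSs×WwLlss grid (8·8=64): WwLLSs=4 WwLLss=4 WwLlSs=8 WwLlss=8 WwllSs=4 Wwllss=4 wwLLSs=4 wwLLss=4 wwLlSs=8 wwLlss=8 wwllSs=4 wwllss=4
W_ L_ S_ hits 12/64; gcd=4; 12÷4/64÷4 = 3/16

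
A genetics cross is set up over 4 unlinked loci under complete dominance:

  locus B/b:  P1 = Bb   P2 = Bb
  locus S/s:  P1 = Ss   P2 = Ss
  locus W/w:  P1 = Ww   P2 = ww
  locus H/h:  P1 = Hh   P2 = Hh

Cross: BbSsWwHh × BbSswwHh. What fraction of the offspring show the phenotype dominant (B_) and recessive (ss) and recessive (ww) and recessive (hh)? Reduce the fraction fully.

P(B_ ss ww hh) = 3/128

BbSsWwHh gametes: BSWH×1, BSWh×1, BSwH×1, BSwh×1, BsWH×1, BsWh×1, BswH×1, Bswh×1, bSWH×1, bSWh×1, bSwH×1, bSwh×1, bsWH×1, bsWh×1, bswH×1, bswh×1
BbSswwHh gametes: BSwH×2, BSwh×2, BswH×2, Bswh×2, bSwH×2, bSwh×2, bswH×2, bswh×2
BbSsWwHh×BbSswwHh grid (16·16=256): BBSSWwHH=2 BBSSWwHh=4 BBSSWwhh=2 BBSSwwHH=2 BBSSwwHh=4 BBSSwwhh=2 BBSsWwHH=4 BBSsWwHh=8 BBSsWwhh=4 BBSswwHH=4 BBSswwHh=8 BBSswwhh=4 BBssWwHH=2 BBssWwHh=4 BBssWwhh=2 BBsswwHH=2 BBsswwHh=4 BBsswwhh=2 BbSSWwHH=4 BbSSWwHh=8 BbSSWwhh=4 BbSSwwHH=4 BbSSwwHh=8 BbSSwwhh=4 BbSsWwHH=8 BbSsWwHh=16 BbSsWwhh=8 BbSswwHH=8 BbSswwHh=16 BbSswwhh=8 BbssWwHH=4 BbssWwHh=8 BbssWwhh=4 BbsswwHH=4 BbsswwHh=8 Bbsswwhh=4 bbSSWwHH=2 bbSSWwHh=4 bbSSWwhh=2 bbSSwwHH=2 bbSSwwHh=4 bbSSwwhh=2 bbSsWwHH=4 bbSsWwHh=8 bbSsWwhh=4 bbSswwHH=4 bbSswwHh=8 bbSswwhh=4 bbssWwHH=2 bbssWwHh=4 bbssWwhh=2 bbsswwHH=2 bbsswwHh=4 bbsswwhh=2
B_ ss ww hh hits 6/256; gcd=2; 6÷2/256÷2 = 3/128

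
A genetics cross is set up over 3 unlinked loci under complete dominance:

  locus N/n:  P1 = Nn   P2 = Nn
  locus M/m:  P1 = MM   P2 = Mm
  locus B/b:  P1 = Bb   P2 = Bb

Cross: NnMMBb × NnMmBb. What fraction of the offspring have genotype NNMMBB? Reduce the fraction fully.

NnMMBb gametes: NMB×2, NMb×2, nMB×2, nMb×2
NnMmBb gametes: NMB×1, NMb×1, NmB×1, Nmb×1, nMB×1, nMb×1, nmB×1, nmb×1
NnMMBb×NnMmBb grid (8·8=64): NNMMBB=2 NNMMBb=4 NNMMbb=2 NNMmBB=2 NNMmBb=4 NNMmbb=2 NnMMBB=4 NnMMBb=8 NnMMbb=4 NnMmBB=4 NnMmBb=8 NnMmbb=4 nnMMBB=2 nnMMBb=4 nnMMbb=2 nnMmBB=2 nnMmBb=4 nnMmbb=2
NNMMBB hits 2/64; gcd=2; 2÷2/64÷2 = 1/32

P(NNMMBB) = 1/32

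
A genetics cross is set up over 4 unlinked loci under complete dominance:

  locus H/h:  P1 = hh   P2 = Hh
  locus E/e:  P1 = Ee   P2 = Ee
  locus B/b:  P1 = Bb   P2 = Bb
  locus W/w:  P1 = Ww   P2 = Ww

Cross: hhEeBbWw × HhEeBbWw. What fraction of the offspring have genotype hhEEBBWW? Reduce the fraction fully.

hhEeBbWw gametes: hEBW×2, hEBw×2, hEbW×2, hEbw×2, heBW×2, heBw×2, hebW×2, hebw×2
HhEeBbWw gametes: HEBW×1, HEBw×1, HEbW×1, HEbw×1, HeBW×1, HeBw×1, HebW×1, Hebw×1, hEBW×1, hEBw×1, hEbW×1, hEbw×1, heBW×1, heBw×1, hebW×1, hebw×1
hhEeBbWw×HhEeBbWw grid (16·16=256): HhEEBBWW=2 HhEEBBWw=4 HhEEBBww=2 HhEEBbWW=4 HhEEBbWw=8 HhEEBbww=4 HhEEbbWW=2 HhEEbbWw=4 HhEEbbww=2 HhEeBBWW=4 HhEeBBWw=8 HhEeBBww=4 HhEeBbWW=8 HhEeBbWw=16 HhEeBbww=8 HhEebbWW=4 HhEebbWw=8 HhEebbww=4 HheeBBWW=2 HheeBBWw=4 HheeBBww=2 HheeBbWW=4 HheeBbWw=8 HheeBbww=4 HheebbWW=2 HheebbWw=4 Hheebbww=2 hhEEBBWW=2 hhEEBBWw=4 hhEEBBww=2 hhEEBbWW=4 hhEEBbWw=8 hhEEBbww=4 hhEEbbWW=2 hhEEbbWw=4 hhEEbbww=2 hhEeBBWW=4 hhEeBBWw=8 hhEeBBww=4 hhEeBbWW=8 hhEeBbWw=16 hhEeBbww=8 hhEebbWW=4 hhEebbWw=8 hhEebbww=4 hheeBBWW=2 hheeBBWw=4 hheeBBww=2 hheeBbWW=4 hheeBbWw=8 hheeBbww=4 hheebbWW=2 hheebbWw=4 hheebbww=2
hhEEBBWW hits 2/256; gcd=2; 2÷2/256÷2 = 1/128

P(hhEEBBWW) = 1/128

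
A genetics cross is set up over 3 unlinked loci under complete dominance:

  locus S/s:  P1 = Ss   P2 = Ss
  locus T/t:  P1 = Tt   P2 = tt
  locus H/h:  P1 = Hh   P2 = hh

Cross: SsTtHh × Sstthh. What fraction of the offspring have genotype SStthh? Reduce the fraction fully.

SsTtHh gametes: STH×1, STh×1, StH×1, Sth×1, sTH×1, sTh×1, stH×1, sth×1
Sstthh gametes: Sth×4, sth×4
SsTtHh×Sstthh grid (8·8=64): SSTtHh=4 SSTthh=4 SSttHh=4 SStthh=4 SsTtHh=8 SsTthh=8 SsttHh=8 Sstthh=8 ssTtHh=4 ssTthh=4 ssttHh=4 sstthh=4
SStthh hits 4/64; gcd=4; 4÷4/64÷4 = 1/16

P(SStthh) = 1/16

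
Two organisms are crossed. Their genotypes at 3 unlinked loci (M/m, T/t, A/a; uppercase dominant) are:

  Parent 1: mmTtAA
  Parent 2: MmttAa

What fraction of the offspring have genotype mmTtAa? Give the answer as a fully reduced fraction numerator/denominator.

mmTtAA gametes: mTA×4, mtA×4
MmttAa gametes: MtA×2, Mta×2, mtA×2, mta×2
mmTtAA×MmttAa grid (8·8=64): MmTtAA=8 MmTtAa=8 MmttAA=8 MmttAa=8 mmTtAA=8 mmTtAa=8 mmttAA=8 mmttAa=8
mmTtAa hits 8/64; gcd=8; 8÷8/64÷8 = 1/8

P(mmTtAa) = 1/8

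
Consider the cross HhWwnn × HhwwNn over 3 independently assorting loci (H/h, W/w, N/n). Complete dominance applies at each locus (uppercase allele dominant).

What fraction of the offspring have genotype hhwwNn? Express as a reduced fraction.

HhWwnn gametes: HWn×2, Hwn×2, hWn×2, hwn×2
HhwwNn gametes: HwN×2, Hwn×2, hwN×2, hwn×2
HhWwnn×HhwwNn grid (8·8=64): HHWwNn=4 HHWwnn=4 HHwwNn=4 HHwwnn=4 HhWwNn=8 HhWwnn=8 HhwwNn=8 Hhwwnn=8 hhWwNn=4 hhWwnn=4 hhwwNn=4 hhwwnn=4
hhwwNn hits 4/64; gcd=4; 4÷4/64÷4 = 1/16

P(hhwwNn) = 1/16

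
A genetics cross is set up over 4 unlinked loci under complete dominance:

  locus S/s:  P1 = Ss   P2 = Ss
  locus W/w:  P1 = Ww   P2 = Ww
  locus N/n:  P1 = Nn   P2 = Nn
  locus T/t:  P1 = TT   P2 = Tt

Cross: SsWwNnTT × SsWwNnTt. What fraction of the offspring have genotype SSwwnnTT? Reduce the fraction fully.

P(SSwwnnTT) = 1/128

SsWwNnTT gametes: SWNT×2, SWnT×2, SwNT×2, SwnT×2, sWNT×2, sWnT×2, swNT×2, swnT×2
SsWwNnTt gametes: SWNT×1, SWNt×1, SWnT×1, SWnt×1, SwNT×1, SwNt×1, SwnT×1, Swnt×1, sWNT×1, sWNt×1, sWnT×1, sWnt×1, swNT×1, swNt×1, swnT×1, swnt×1
SsWwNnTT×SsWwNnTt grid (16·16=256): SSWWNNTT=2 SSWWNNTt=2 SSWWNnTT=4 SSWWNnTt=4 SSWWnnTT=2 SSWWnnTt=2 SSWwNNTT=4 SSWwNNTt=4 SSWwNnTT=8 SSWwNnTt=8 SSWwnnTT=4 SSWwnnTt=4 SSwwNNTT=2 SSwwNNTt=2 SSwwNnTT=4 SSwwNnTt=4 SSwwnnTT=2 SSwwnnTt=2 SsWWNNTT=4 SsWWNNTt=4 SsWWNnTT=8 SsWWNnTt=8 SsWWnnTT=4 SsWWnnTt=4 SsWwNNTT=8 SsWwNNTt=8 SsWwNnTT=16 SsWwNnTt=16 SsWwnnTT=8 SsWwnnTt=8 SswwNNTT=4 SswwNNTt=4 SswwNnTT=8 SswwNnTt=8 SswwnnTT=4 SswwnnTt=4 ssWWNNTT=2 ssWWNNTt=2 ssWWNnTT=4 ssWWNnTt=4 ssWWnnTT=2 ssWWnnTt=2 ssWwNNTT=4 ssWwNNTt=4 ssWwNnTT=8 ssWwNnTt=8 ssWwnnTT=4 ssWwnnTt=4 sswwNNTT=2 sswwNNTt=2 sswwNnTT=4 sswwNnTt=4 sswwnnTT=2 sswwnnTt=2
SSwwnnTT hits 2/256; gcd=2; 2÷2/256÷2 = 1/128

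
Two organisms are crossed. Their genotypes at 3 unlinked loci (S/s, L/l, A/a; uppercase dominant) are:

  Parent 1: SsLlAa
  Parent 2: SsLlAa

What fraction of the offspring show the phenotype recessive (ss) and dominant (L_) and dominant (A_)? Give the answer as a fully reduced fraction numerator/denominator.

SsLlAa gametes: SLA×1, SLa×1, SlA×1, Sla×1, sLA×1, sLa×1, slA×1, sla×1
SsLlAa gametes: SLA×1, SLa×1, SlA×1, Sla×1, sLA×1, sLa×1, slA×1, sla×1
SsLlAa×SsLlAa grid (8·8=64): SSLLAA=1 SSLLAa=2 SSLLaa=1 SSLlAA=2 SSLlAa=4 SSLlaa=2 SSllAA=1 SSllAa=2 SSllaa=1 SsLLAA=2 SsLLAa=4 SsLLaa=2 SsLlAA=4 SsLlAa=8 SsLlaa=4 SsllAA=2 SsllAa=4 Ssllaa=2 ssLLAA=1 ssLLAa=2 ssLLaa=1 ssLlAA=2 ssLlAa=4 ssLlaa=2 ssllAA=1 ssllAa=2 ssllaa=1
ss L_ A_ hits 9/64; gcd=1; 9÷1/64÷1 = 9/64

P(ss L_ A_) = 9/64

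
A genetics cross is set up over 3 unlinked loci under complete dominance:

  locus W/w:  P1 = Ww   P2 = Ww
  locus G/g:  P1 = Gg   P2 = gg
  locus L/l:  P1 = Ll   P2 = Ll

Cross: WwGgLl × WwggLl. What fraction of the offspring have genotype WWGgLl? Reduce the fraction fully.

WwGgLl gametes: WGL×1, WGl×1, WgL×1, Wgl×1, wGL×1, wGl×1, wgL×1, wgl×1
WwggLl gametes: WgL×2, Wgl×2, wgL×2, wgl×2
WwGgLl×WwggLl grid (8·8=64): WWGgLL=2 WWGgLl=4 WWGgll=2 WWggLL=2 WWggLl=4 WWggll=2 WwGgLL=4 WwGgLl=8 WwGgll=4 WwggLL=4 WwggLl=8 Wwggll=4 wwGgLL=2 wwGgLl=4 wwGgll=2 wwggLL=2 wwggLl=4 wwggll=2
WWGgLl hits 4/64; gcd=4; 4÷4/64÷4 = 1/16

P(WWGgLl) = 1/16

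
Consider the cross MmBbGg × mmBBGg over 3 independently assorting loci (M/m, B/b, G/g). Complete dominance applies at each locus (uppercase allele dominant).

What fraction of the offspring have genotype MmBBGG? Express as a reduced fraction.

P(MmBBGG) = 1/16

MmBbGg gametes: MBG×1, MBg×1, MbG×1, Mbg×1, mBG×1, mBg×1, mbG×1, mbg×1
mmBBGg gametes: mBG×4, mBg×4
MmBbGg×mmBBGg grid (8·8=64): MmBBGG=4 MmBBGg=8 MmBBgg=4 MmBbGG=4 MmBbGg=8 MmBbgg=4 mmBBGG=4 mmBBGg=8 mmBBgg=4 mmBbGG=4 mmBbGg=8 mmBbgg=4
MmBBGG hits 4/64; gcd=4; 4÷4/64÷4 = 1/16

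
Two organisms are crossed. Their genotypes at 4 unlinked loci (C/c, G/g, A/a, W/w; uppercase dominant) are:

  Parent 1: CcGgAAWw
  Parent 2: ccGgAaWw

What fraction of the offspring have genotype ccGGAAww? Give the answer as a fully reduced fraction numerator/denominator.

P(ccGGAAww) = 1/64

CcGgAAWw gametes: CGAW×2, CGAw×2, CgAW×2, CgAw×2, cGAW×2, cGAw×2, cgAW×2, cgAw×2
ccGgAaWw gametes: cGAW×2, cGAw×2, cGaW×2, cGaw×2, cgAW×2, cgAw×2, cgaW×2, cgaw×2
CcGgAAWw×ccGgAaWw grid (16·16=256): CcGGAAWW=4 CcGGAAWw=8 CcGGAAww=4 CcGGAaWW=4 CcGGAaWw=8 CcGGAaww=4 CcGgAAWW=8 CcGgAAWw=16 CcGgAAww=8 CcGgAaWW=8 CcGgAaWw=16 CcGgAaww=8 CcggAAWW=4 CcggAAWw=8 CcggAAww=4 CcggAaWW=4 CcggAaWw=8 CcggAaww=4 ccGGAAWW=4 ccGGAAWw=8 ccGGAAww=4 ccGGAaWW=4 ccGGAaWw=8 ccGGAaww=4 ccGgAAWW=8 ccGgAAWw=16 ccGgAAww=8 ccGgAaWW=8 ccGgAaWw=16 ccGgAaww=8 ccggAAWW=4 ccggAAWw=8 ccggAAww=4 ccggAaWW=4 ccggAaWw=8 ccggAaww=4
ccGGAAww hits 4/256; gcd=4; 4÷4/256÷4 = 1/64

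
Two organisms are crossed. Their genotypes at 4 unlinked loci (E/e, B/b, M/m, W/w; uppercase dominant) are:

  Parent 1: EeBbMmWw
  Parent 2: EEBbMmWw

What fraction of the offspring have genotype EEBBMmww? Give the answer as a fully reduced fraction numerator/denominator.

EeBbMmWw gametes: EBMW×1, EBMw×1, EBmW×1, EBmw×1, EbMW×1, EbMw×1, EbmW×1, Ebmw×1, eBMW×1, eBMw×1, eBmW×1, eBmw×1, ebMW×1, ebMw×1, ebmW×1, ebmw×1
EEBbMmWw gametes: EBMW×2, EBMw×2, EBmW×2, EBmw×2, EbMW×2, EbMw×2, EbmW×2, Ebmw×2
EeBbMmWw×EEBbMmWw grid (16·16=256): EEBBMMWW=2 EEBBMMWw=4 EEBBMMww=2 EEBBMmWW=4 EEBBMmWw=8 EEBBMmww=4 EEBBmmWW=2 EEBBmmWw=4 EEBBmmww=2 EEBbMMWW=4 EEBbMMWw=8 EEBbMMww=4 EEBbMmWW=8 EEBbMmWw=16 EEBbMmww=8 EEBbmmWW=4 EEBbmmWw=8 EEBbmmww=4 EEbbMMWW=2 EEbbMMWw=4 EEbbMMww=2 EEbbMmWW=4 EEbbMmWw=8 EEbbMmww=4 EEbbmmWW=2 EEbbmmWw=4 EEbbmmww=2 EeBBMMWW=2 EeBBMMWw=4 EeBBMMww=2 EeBBMmWW=4 EeBBMmWw=8 EeBBMmww=4 EeBBmmWW=2 EeBBmmWw=4 EeBBmmww=2 EeBbMMWW=4 EeBbMMWw=8 EeBbMMww=4 EeBbMmWW=8 EeBbMmWw=16 EeBbMmww=8 EeBbmmWW=4 EeBbmmWw=8 EeBbmmww=4 EebbMMWW=2 EebbMMWw=4 EebbMMww=2 EebbMmWW=4 EebbMmWw=8 EebbMmww=4 EebbmmWW=2 EebbmmWw=4 Eebbmmww=2
EEBBMmww hits 4/256; gcd=4; 4÷4/256÷4 = 1/64

P(EEBBMmww) = 1/64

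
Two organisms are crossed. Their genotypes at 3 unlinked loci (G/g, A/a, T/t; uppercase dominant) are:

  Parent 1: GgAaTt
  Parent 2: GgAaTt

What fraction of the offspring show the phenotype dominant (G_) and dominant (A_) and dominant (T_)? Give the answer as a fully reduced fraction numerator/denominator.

P(G_ A_ T_) = 27/64

GgAaTt gametes: GAT×1, GAt×1, GaT×1, Gat×1, gAT×1, gAt×1, gaT×1, gat×1
GgAaTt gametes: GAT×1, GAt×1, GaT×1, Gat×1, gAT×1, gAt×1, gaT×1, gat×1
GgAaTt×GgAaTt grid (8·8=64): GGAATT=1 GGAATt=2 GGAAtt=1 GGAaTT=2 GGAaTt=4 GGAatt=2 GGaaTT=1 GGaaTt=2 GGaatt=1 GgAATT=2 GgAATt=4 GgAAtt=2 GgAaTT=4 GgAaTt=8 GgAatt=4 GgaaTT=2 GgaaTt=4 Ggaatt=2 ggAATT=1 ggAATt=2 ggAAtt=1 ggAaTT=2 ggAaTt=4 ggAatt=2 ggaaTT=1 ggaaTt=2 ggaatt=1
G_ A_ T_ hits 27/64; gcd=1; 27÷1/64÷1 = 27/64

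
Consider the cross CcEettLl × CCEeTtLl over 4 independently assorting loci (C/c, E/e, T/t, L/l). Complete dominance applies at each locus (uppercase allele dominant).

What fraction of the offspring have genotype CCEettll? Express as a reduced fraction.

P(CCEettll) = 1/32

CcEettLl gametes: CEtL×2, CEtl×2, CetL×2, Cetl×2, cEtL×2, cEtl×2, cetL×2, cetl×2
CCEeTtLl gametes: CETL×2, CETl×2, CEtL×2, CEtl×2, CeTL×2, CeTl×2, CetL×2, Cetl×2
CcEettLl×CCEeTtLl grid (16·16=256): CCEETtLL=4 CCEETtLl=8 CCEETtll=4 CCEEttLL=4 CCEEttLl=8 CCEEttll=4 CCEeTtLL=8 CCEeTtLl=16 CCEeTtll=8 CCEettLL=8 CCEettLl=16 CCEettll=8 CCeeTtLL=4 CCeeTtLl=8 CCeeTtll=4 CCeettLL=4 CCeettLl=8 CCeettll=4 CcEETtLL=4 CcEETtLl=8 CcEETtll=4 CcEEttLL=4 CcEEttLl=8 CcEEttll=4 CcEeTtLL=8 CcEeTtLl=16 CcEeTtll=8 CcEettLL=8 CcEettLl=16 CcEettll=8 CceeTtLL=4 CceeTtLl=8 CceeTtll=4 CceettLL=4 CceettLl=8 Cceettll=4
CCEettll hits 8/256; gcd=8; 8÷8/256÷8 = 1/32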